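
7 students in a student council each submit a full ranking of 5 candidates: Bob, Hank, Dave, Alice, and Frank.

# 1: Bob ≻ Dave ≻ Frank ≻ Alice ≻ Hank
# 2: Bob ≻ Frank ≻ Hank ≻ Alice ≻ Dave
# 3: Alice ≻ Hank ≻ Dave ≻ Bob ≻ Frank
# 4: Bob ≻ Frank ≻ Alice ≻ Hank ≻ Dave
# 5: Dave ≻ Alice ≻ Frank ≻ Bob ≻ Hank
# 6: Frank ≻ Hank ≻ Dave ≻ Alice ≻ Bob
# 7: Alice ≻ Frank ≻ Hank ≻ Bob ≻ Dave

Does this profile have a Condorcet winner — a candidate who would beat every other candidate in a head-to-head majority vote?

No

Head-to-head results (7 voters total):
Bob vs Hank: Bob wins 4–3.
Bob vs Dave: Bob wins 4–3.
Bob vs Alice: Alice wins 4–3.
Bob vs Frank: Bob wins 4–3.
Hank vs Dave: Hank wins 5–2.
Hank vs Alice: Alice wins 5–2.
Hank vs Frank: Frank wins 6–1.
Dave vs Alice: Alice wins 4–3.
Dave vs Frank: Frank wins 4–3.
Alice vs Frank: Frank wins 4–3.
No candidate beats all others: Bob beats Frank beats Alice beats Bob, a majority cycle.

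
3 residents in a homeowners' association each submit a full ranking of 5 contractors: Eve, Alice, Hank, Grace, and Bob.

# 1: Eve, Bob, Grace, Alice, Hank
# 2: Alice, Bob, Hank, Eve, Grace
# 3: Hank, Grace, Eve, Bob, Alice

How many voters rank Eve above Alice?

2

Ballots ranking Eve above Alice: 2.
Ballots ranking Alice above Eve: 1.
So 2 of 3 voters prefer Eve to Alice.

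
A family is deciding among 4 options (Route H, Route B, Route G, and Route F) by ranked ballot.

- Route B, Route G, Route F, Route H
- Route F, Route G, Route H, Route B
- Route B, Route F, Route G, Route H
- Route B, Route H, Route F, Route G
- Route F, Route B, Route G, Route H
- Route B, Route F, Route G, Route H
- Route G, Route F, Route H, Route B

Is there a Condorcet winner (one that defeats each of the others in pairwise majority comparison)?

Yes

Head-to-head results (7 voters total):
Route H vs Route B: Route B wins 5–2.
Route H vs Route G: Route G wins 6–1.
Route H vs Route F: Route F wins 6–1.
Route B vs Route G: Route B wins 5–2.
Route B vs Route F: Route B wins 4–3.
Route G vs Route F: Route F wins 5–2.
Route B beats each rival — Route H (5–2), Route G (5–2), Route F (4–3) — so Route B is the Condorcet winner.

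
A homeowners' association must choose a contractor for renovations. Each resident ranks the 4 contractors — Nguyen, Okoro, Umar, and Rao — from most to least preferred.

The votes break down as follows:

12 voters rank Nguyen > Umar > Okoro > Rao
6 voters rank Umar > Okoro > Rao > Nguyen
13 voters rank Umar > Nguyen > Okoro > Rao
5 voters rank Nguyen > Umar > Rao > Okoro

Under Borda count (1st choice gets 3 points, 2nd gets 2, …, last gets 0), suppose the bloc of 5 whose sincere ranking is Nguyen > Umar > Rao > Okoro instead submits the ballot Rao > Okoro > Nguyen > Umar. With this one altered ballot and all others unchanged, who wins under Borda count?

Umar

Borda totals with the altered ballot: Nguyen 67, Okoro 47, Umar 81, Rao 21.
The winner is unchanged: still Umar.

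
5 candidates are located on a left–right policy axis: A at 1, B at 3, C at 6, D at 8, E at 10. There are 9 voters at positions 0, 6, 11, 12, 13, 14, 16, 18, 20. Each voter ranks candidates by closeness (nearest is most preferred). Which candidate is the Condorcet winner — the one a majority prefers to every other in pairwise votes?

With single-peaked preferences on a line, the Condorcet winner is the candidate closest to the median voter.
The median voter (position 13) is closest to E at 10.
Check: E vs C — voters closer to E: 7 of 9.

E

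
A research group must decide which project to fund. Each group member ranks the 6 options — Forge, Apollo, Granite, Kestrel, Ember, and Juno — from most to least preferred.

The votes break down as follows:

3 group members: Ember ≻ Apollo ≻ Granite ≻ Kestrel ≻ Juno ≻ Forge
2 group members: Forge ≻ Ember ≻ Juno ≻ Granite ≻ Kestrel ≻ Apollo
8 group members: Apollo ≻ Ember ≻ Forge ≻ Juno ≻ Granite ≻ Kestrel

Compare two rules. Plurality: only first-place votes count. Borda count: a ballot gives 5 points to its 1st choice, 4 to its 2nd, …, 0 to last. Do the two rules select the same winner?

No

Plurality first-place counts: Forge 2, Apollo 8, Granite 0, Kestrel 0, Ember 3, Juno 0 → Apollo.
Borda totals: Forge 34, Apollo 52, Granite 21, Kestrel 8, Ember 55, Juno 25 → Ember.
The two rules disagree: plurality picks Apollo, Borda picks Ember.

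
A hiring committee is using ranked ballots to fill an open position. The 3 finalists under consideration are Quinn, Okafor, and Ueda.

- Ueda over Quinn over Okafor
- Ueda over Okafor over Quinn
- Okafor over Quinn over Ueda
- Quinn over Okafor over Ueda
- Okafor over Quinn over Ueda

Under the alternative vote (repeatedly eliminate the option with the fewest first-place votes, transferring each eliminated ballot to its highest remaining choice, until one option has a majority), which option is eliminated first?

Round 1: Okafor 2, Ueda 2, Quinn 1. Quinn has the fewest and is eliminated.
Round 2: Okafor 3, Ueda 2. Okafor has a majority.

Quinn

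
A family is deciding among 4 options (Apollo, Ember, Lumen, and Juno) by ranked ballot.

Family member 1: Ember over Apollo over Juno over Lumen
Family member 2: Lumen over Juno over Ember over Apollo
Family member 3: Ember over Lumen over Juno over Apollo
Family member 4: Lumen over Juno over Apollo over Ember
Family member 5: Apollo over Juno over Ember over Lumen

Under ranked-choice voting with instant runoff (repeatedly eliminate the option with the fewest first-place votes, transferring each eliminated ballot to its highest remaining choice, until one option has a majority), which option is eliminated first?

Juno

Round 1: Ember 2, Lumen 2, Apollo 1, Juno 0. Juno has the fewest and is eliminated.
Round 2: Ember 2, Lumen 2, Apollo 1. Apollo has the fewest and is eliminated.
Round 3: Ember 3, Lumen 2. Ember has a majority.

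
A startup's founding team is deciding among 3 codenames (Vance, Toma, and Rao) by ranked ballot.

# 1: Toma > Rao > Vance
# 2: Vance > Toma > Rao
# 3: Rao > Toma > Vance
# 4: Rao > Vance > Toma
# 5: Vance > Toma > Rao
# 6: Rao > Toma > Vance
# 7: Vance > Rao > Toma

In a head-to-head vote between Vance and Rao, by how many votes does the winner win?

1

Ballots ranking Vance above Rao: 3.
Ballots ranking Rao above Vance: 4.
Rao wins 4–3, a margin of 1.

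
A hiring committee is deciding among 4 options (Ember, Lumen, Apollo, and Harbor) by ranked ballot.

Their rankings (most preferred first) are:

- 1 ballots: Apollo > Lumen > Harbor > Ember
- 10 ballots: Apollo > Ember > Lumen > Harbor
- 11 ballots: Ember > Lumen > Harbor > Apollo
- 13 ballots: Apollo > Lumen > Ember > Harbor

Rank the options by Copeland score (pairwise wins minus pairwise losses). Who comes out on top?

Apollo

Pairwise results:
  Ember vs Lumen: Ember wins 21–14.
  Ember vs Apollo: Apollo wins 24–11.
  Ember vs Harbor: Ember wins 34–1.
  Lumen vs Apollo: Apollo wins 24–11.
  Lumen vs Harbor: Lumen wins 35–0.
  Apollo vs Harbor: Apollo wins 24–11.
Copeland scores (wins − losses):
  Ember: 2 − 1 = 1
  Lumen: 1 − 2 = -1
  Apollo: 3 − 0 = 3
  Harbor: 0 − 3 = -3
Apollo has the best Copeland score.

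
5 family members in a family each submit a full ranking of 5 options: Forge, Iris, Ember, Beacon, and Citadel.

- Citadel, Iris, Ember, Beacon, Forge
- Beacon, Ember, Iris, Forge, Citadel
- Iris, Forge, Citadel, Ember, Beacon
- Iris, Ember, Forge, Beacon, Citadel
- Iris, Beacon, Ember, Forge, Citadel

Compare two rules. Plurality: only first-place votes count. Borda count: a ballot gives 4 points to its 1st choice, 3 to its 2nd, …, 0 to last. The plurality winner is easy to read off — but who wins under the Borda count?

Iris

Plurality first-place counts: Forge 0, Iris 3, Ember 0, Beacon 1, Citadel 1 → Iris.
Borda totals: Forge 7, Iris 17, Ember 11, Beacon 9, Citadel 6 → Iris.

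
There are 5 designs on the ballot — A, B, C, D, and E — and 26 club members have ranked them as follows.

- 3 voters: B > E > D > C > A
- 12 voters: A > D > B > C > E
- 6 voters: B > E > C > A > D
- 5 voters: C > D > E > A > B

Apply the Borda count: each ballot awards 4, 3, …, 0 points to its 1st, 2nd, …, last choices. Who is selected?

Borda scores:
  A: 3·0 + 12·4 + 6·1 + 5·1 = 59
  B: 3·4 + 12·2 + 6·4 + 5·0 = 60
  C: 3·1 + 12·1 + 6·2 + 5·4 = 47
  D: 3·2 + 12·3 + 6·0 + 5·3 = 57
  E: 3·3 + 12·0 + 6·3 + 5·2 = 37
B has the highest total.

B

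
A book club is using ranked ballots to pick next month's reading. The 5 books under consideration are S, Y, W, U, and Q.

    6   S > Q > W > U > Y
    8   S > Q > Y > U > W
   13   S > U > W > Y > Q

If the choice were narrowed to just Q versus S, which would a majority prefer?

Ballots ranking Q above S: 0.
Ballots ranking S above Q: 6+8+13 = 27.
S wins the head-to-head, 27–0.

S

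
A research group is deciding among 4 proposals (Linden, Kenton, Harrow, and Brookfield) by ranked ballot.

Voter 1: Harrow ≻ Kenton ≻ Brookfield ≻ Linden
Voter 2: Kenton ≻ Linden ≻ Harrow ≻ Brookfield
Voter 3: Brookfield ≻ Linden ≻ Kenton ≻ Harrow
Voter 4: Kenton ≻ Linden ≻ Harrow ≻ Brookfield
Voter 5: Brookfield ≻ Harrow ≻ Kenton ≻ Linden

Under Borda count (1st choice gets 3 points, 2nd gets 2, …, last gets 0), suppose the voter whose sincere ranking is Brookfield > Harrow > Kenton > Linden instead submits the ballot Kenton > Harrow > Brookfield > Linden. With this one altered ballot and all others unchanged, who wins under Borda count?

Borda totals with the altered ballot: Linden 6, Kenton 12, Harrow 7, Brookfield 5.
The winner is unchanged: still Kenton.

Kenton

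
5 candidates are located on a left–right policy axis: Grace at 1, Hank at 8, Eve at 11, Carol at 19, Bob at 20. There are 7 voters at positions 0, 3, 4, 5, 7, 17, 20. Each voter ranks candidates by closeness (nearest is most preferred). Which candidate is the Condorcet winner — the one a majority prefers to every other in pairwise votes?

With single-peaked preferences on a line, the Condorcet winner is the candidate closest to the median voter.
The median voter (position 5) is closest to Hank at 8.
Check: Hank vs Bob — voters closer to Hank: 5 of 7.

Hank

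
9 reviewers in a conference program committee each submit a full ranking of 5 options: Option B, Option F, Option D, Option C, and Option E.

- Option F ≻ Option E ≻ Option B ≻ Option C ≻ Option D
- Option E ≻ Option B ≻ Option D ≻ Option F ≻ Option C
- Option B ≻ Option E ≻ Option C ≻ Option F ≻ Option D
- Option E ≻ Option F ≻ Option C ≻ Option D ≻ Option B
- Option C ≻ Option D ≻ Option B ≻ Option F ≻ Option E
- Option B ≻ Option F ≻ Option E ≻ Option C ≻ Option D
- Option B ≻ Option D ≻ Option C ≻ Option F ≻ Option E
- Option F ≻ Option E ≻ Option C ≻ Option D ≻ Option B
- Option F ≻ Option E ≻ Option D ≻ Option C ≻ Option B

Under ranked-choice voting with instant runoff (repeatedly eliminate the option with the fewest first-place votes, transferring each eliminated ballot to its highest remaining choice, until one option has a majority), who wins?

Round 1: Option B 3, Option F 3, Option E 2, Option C 1, Option D 0. Option D has the fewest and is eliminated.
Round 2: Option B 3, Option F 3, Option E 2, Option C 1. Option C has the fewest and is eliminated.
Round 3: Option B 4, Option F 3, Option E 2. Option E has the fewest and is eliminated.
Round 4: Option B 5, Option F 4. Option B has a majority.

Option B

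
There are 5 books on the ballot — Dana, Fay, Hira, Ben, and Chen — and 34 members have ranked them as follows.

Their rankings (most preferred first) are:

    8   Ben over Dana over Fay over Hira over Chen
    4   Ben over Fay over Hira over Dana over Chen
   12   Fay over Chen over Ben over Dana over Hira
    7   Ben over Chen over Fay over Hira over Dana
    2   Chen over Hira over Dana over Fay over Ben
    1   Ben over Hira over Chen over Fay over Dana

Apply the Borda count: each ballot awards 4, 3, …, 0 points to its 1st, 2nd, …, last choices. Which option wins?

Ben

Borda scores:
  Dana: 8·3 + 4·1 + 12·1 + 7·0 + 2·2 + 0 = 44
  Fay: 8·2 + 4·3 + 12·4 + 7·2 + 2·1 + 1 = 93
  Hira: 8·1 + 4·2 + 12·0 + 7·1 + 2·3 + 3 = 32
  Ben: 8·4 + 4·4 + 12·2 + 7·4 + 2·0 + 4 = 104
  Chen: 8·0 + 4·0 + 12·3 + 7·3 + 2·4 + 2 = 67
Ben has the highest total.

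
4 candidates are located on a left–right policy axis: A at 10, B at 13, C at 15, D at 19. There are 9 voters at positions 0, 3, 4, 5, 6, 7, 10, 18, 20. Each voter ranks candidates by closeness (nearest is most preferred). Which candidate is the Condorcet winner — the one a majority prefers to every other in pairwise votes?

With single-peaked preferences on a line, the Condorcet winner is the candidate closest to the median voter.
The median voter (position 6) is closest to A at 10.
Check: A vs C — voters closer to A: 7 of 9.

A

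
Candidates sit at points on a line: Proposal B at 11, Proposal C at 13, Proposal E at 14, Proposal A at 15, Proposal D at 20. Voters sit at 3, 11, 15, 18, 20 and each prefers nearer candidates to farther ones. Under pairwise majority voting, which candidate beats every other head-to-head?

With single-peaked preferences on a line, the Condorcet winner is the candidate closest to the median voter.
The median voter (position 15) is closest to Proposal A at 15.
Check: Proposal A vs Proposal C — voters closer to Proposal A: 3 of 5.

Proposal A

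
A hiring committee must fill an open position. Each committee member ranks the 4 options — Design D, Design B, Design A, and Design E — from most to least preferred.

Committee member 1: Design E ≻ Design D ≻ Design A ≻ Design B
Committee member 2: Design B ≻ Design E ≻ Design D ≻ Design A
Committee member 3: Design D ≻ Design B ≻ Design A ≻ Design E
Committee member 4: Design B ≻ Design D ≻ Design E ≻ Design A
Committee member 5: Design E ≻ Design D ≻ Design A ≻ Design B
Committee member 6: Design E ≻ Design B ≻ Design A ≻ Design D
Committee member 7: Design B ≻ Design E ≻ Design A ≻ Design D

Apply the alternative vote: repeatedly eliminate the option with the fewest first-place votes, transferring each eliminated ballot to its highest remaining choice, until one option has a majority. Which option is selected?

Design B

Round 1: Design B 3, Design E 3, Design D 1, Design A 0. Design A has the fewest and is eliminated.
Round 2: Design B 3, Design E 3, Design D 1. Design D has the fewest and is eliminated.
Round 3: Design B 4, Design E 3. Design B has a majority.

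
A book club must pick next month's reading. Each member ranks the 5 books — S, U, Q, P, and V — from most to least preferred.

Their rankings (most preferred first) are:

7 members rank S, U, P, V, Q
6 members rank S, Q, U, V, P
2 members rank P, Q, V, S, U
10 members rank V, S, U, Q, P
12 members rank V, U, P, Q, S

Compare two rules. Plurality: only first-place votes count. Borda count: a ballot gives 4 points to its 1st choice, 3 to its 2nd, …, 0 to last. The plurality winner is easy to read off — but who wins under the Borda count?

Plurality first-place counts: S 13, U 0, Q 0, P 2, V 22 → V.
Borda totals: S 84, U 89, Q 46, P 46, V 105 → V.

V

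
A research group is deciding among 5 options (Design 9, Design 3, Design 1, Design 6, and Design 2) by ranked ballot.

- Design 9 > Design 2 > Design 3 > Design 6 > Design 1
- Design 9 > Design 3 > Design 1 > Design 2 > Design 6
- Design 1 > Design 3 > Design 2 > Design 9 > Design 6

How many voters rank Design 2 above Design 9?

1

Ballots ranking Design 2 above Design 9: 1.
Ballots ranking Design 9 above Design 2: 2.
So 1 of 3 voters prefer Design 2 to Design 9.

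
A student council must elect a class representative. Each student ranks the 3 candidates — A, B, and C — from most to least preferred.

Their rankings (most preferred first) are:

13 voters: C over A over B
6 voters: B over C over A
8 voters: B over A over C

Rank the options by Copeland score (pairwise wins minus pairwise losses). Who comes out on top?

Pairwise results:
  A vs B: B wins 14–13.
  A vs C: C wins 19–8.
  B vs C: B wins 14–13.
Copeland scores (wins − losses):
  A: 0 − 2 = -2
  B: 2 − 0 = 2
  C: 1 − 1 = 0
B has the best Copeland score.

B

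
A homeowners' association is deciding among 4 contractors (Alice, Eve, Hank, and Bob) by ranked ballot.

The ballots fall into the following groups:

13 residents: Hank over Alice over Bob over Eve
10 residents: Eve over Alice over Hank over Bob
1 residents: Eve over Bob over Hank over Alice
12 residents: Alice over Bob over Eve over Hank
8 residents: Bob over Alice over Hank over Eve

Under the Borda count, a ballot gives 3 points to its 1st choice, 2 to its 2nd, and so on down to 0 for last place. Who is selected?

Borda scores:
  Alice: 13·2 + 10·2 + 0 + 12·3 + 8·2 = 98
  Eve: 13·0 + 10·3 + 3 + 12·1 + 8·0 = 45
  Hank: 13·3 + 10·1 + 1 + 12·0 + 8·1 = 58
  Bob: 13·1 + 10·0 + 2 + 12·2 + 8·3 = 63
Alice has the highest total.

Alice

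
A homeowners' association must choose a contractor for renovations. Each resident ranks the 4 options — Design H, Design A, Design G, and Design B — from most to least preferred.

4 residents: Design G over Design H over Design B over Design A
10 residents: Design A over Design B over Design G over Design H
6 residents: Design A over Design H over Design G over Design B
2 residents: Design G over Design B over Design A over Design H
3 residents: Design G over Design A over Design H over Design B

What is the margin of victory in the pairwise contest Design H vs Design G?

13

Ballots ranking Design H above Design G: 6.
Ballots ranking Design G above Design H: 4+10+2+3 = 19.
Design G wins 19–6, a margin of 13.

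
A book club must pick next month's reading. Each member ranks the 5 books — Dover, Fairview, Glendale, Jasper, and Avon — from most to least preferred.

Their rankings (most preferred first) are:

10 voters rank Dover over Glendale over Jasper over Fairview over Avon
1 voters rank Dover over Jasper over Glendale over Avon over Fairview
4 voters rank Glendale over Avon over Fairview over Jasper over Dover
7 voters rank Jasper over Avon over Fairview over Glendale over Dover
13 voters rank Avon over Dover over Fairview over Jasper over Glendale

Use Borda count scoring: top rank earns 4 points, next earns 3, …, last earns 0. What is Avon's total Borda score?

Borda scores:
  Dover: 10·4 + 4 + 4·0 + 7·0 + 13·3 = 83
  Fairview: 10·1 + 0 + 4·2 + 7·2 + 13·2 = 58
  Glendale: 10·3 + 2 + 4·4 + 7·1 + 13·0 = 55
  Jasper: 10·2 + 3 + 4·1 + 7·4 + 13·1 = 68
  Avon: 10·0 + 1 + 4·3 + 7·3 + 13·4 = 86

86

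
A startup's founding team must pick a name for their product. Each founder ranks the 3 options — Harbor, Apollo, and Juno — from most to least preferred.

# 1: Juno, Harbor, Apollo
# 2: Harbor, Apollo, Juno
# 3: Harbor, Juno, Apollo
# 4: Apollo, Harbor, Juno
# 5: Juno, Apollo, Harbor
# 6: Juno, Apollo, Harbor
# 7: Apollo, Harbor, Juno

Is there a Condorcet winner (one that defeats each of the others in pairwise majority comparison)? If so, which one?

Head-to-head results (7 voters total):
Harbor vs Apollo: Apollo wins 4–3.
Harbor vs Juno: Harbor wins 4–3.
Apollo vs Juno: Juno wins 4–3.
No candidate beats all others: Harbor beats Juno beats Apollo beats Harbor, a majority cycle.

There is no Condorcet winner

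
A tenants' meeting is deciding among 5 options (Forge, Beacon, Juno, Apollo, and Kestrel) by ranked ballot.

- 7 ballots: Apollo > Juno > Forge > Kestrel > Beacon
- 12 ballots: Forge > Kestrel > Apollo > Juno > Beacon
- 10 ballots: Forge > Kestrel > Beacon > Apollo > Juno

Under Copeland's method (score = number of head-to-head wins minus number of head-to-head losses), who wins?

Forge

Pairwise results:
  Forge vs Beacon: Forge wins 29–0.
  Forge vs Juno: Forge wins 22–7.
  Forge vs Apollo: Forge wins 22–7.
  Forge vs Kestrel: Forge wins 29–0.
  Beacon vs Juno: Juno wins 19–10.
  Beacon vs Apollo: Apollo wins 19–10.
  Beacon vs Kestrel: Kestrel wins 29–0.
  Juno vs Apollo: Apollo wins 29–0.
  Juno vs Kestrel: Kestrel wins 22–7.
  Apollo vs Kestrel: Kestrel wins 22–7.
Copeland scores (wins − losses):
  Forge: 4 − 0 = 4
  Beacon: 0 − 4 = -4
  Juno: 1 − 3 = -2
  Apollo: 2 − 2 = 0
  Kestrel: 3 − 1 = 2
Forge has the best Copeland score.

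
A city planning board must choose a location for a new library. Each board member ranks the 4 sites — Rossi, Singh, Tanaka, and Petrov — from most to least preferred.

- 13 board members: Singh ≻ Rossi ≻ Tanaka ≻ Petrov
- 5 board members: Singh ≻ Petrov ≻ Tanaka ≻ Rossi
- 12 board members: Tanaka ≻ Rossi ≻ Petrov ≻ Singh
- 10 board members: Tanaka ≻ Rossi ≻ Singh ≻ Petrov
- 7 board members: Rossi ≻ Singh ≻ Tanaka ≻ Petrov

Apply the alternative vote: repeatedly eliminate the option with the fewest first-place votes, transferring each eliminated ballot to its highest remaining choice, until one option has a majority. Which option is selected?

Round 1: Tanaka 22, Singh 18, Rossi 7, Petrov 0. Petrov has the fewest and is eliminated.
Round 2: Tanaka 22, Singh 18, Rossi 7. Rossi has the fewest and is eliminated.
Round 3: Singh 25, Tanaka 22. Singh has a majority.

Singh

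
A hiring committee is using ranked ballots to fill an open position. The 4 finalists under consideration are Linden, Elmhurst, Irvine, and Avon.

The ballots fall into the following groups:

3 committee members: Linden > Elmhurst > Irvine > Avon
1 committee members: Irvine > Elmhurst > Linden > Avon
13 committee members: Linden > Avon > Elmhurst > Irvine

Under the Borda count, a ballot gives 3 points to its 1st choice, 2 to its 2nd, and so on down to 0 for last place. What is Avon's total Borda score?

26

Borda scores:
  Linden: 3·3 + 1 + 13·3 = 49
  Elmhurst: 3·2 + 2 + 13·1 = 21
  Irvine: 3·1 + 3 + 13·0 = 6
  Avon: 3·0 + 0 + 13·2 = 26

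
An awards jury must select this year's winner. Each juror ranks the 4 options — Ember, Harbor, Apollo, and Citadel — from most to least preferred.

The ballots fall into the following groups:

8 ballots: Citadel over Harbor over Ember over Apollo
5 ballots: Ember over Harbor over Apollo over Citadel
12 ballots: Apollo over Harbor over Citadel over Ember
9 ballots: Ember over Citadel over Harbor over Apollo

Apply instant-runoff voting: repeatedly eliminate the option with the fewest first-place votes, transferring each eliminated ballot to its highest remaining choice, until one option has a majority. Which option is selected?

Ember

Round 1: Ember 14, Apollo 12, Citadel 8, Harbor 0. Harbor has the fewest and is eliminated.
Round 2: Ember 14, Apollo 12, Citadel 8. Citadel has the fewest and is eliminated.
Round 3: Ember 22, Apollo 12. Ember has a majority.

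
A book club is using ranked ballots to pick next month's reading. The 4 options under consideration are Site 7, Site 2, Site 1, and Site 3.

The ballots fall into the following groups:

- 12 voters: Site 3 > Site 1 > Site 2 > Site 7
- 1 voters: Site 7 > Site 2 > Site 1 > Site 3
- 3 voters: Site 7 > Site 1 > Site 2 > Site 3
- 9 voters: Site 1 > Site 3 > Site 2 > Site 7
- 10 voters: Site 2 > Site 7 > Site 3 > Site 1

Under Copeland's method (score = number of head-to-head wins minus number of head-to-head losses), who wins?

Site 3

Pairwise results:
  Site 7 vs Site 2: Site 2 wins 31–4.
  Site 7 vs Site 1: Site 1 wins 21–14.
  Site 7 vs Site 3: Site 3 wins 21–14.
  Site 2 vs Site 1: Site 1 wins 24–11.
  Site 2 vs Site 3: Site 3 wins 21–14.
  Site 1 vs Site 3: Site 3 wins 22–13.
Copeland scores (wins − losses):
  Site 7: 0 − 3 = -3
  Site 2: 1 − 2 = -1
  Site 1: 2 − 1 = 1
  Site 3: 3 − 0 = 3
Site 3 has the best Copeland score.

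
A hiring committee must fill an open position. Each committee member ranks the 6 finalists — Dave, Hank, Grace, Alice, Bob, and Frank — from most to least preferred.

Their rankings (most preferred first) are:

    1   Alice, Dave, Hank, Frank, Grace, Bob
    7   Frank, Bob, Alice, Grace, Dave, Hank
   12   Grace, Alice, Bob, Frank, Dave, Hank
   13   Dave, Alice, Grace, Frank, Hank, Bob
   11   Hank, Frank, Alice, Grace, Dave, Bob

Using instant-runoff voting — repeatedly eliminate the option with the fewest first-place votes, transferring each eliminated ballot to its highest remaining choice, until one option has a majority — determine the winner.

Round 1: Dave 13, Grace 12, Hank 11, Frank 7, Alice 1, Bob 0. Bob has the fewest and is eliminated.
Round 2: Dave 13, Grace 12, Hank 11, Frank 7, Alice 1. Alice has the fewest and is eliminated.
Round 3: Dave 14, Grace 12, Hank 11, Frank 7. Frank has the fewest and is eliminated.
Round 4: Grace 19, Dave 14, Hank 11. Hank has the fewest and is eliminated.
Round 5: Grace 30, Dave 14. Grace has a majority.

Grace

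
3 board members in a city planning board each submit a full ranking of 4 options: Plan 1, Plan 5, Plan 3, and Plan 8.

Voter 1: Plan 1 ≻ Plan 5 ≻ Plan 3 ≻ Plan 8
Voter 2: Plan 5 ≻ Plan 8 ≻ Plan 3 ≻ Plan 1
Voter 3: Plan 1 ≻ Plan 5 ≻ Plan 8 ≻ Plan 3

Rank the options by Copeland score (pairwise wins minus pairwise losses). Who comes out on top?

Pairwise results:
  Plan 1 vs Plan 5: Plan 1 wins 2–1.
  Plan 1 vs Plan 3: Plan 1 wins 2–1.
  Plan 1 vs Plan 8: Plan 1 wins 2–1.
  Plan 5 vs Plan 3: Plan 5 wins 3–0.
  Plan 5 vs Plan 8: Plan 5 wins 3–0.
  Plan 3 vs Plan 8: Plan 8 wins 2–1.
Copeland scores (wins − losses):
  Plan 1: 3 − 0 = 3
  Plan 5: 2 − 1 = 1
  Plan 3: 0 − 3 = -3
  Plan 8: 1 − 2 = -1
Plan 1 has the best Copeland score.

Plan 1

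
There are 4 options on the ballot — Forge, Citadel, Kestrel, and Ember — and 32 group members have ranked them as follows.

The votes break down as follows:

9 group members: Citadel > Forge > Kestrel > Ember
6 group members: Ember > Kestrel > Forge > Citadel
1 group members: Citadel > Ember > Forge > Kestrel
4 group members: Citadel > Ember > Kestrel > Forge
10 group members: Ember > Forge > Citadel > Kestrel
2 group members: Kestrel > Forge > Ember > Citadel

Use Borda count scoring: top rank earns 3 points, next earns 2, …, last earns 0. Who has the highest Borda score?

Borda scores:
  Forge: 9·2 + 6·1 + 1 + 4·0 + 10·2 + 2·2 = 49
  Citadel: 9·3 + 6·0 + 3 + 4·3 + 10·1 + 2·0 = 52
  Kestrel: 9·1 + 6·2 + 0 + 4·1 + 10·0 + 2·3 = 31
  Ember: 9·0 + 6·3 + 2 + 4·2 + 10·3 + 2·1 = 60
Ember has the highest total.

Ember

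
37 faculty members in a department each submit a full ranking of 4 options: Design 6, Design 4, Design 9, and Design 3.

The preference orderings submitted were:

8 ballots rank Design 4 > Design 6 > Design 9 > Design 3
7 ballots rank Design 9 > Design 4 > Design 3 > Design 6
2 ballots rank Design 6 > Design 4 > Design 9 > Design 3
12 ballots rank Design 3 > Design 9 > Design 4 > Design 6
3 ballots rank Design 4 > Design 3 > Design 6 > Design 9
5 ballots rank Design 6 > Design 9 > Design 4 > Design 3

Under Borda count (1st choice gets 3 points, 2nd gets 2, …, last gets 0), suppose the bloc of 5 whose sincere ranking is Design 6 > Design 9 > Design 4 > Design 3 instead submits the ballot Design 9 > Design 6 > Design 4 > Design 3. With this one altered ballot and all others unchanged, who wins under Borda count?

Design 9

Borda totals with the altered ballot: Design 6 35, Design 4 68, Design 9 70, Design 3 49.
The switch changes the winner from Design 4 to Design 9.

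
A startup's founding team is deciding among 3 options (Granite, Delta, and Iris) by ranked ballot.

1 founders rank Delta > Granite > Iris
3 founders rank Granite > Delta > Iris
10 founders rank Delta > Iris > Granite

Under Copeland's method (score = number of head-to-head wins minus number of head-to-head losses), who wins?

Delta

Pairwise results:
  Granite vs Delta: Delta wins 11–3.
  Granite vs Iris: Iris wins 10–4.
  Delta vs Iris: Delta wins 14–0.
Copeland scores (wins − losses):
  Granite: 0 − 2 = -2
  Delta: 2 − 0 = 2
  Iris: 1 − 1 = 0
Delta has the best Copeland score.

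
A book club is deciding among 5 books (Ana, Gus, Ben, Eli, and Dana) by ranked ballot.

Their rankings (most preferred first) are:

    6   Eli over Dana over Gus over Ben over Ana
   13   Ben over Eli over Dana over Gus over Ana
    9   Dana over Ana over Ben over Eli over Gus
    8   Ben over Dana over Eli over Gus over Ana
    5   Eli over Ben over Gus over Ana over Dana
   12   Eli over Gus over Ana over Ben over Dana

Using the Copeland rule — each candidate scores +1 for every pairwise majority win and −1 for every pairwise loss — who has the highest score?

Ben

Pairwise results:
  Ana vs Gus: Gus wins 44–9.
  Ana vs Ben: Ben wins 32–21.
  Ana vs Eli: Eli wins 44–9.
  Ana vs Dana: Dana wins 36–17.
  Gus vs Ben: Ben wins 35–18.
  Gus vs Eli: Eli wins 53–0.
  Gus vs Dana: Dana wins 36–17.
  Ben vs Eli: Ben wins 30–23.
  Ben vs Dana: Ben wins 38–15.
  Eli vs Dana: Eli wins 36–17.
Copeland scores (wins − losses):
  Ana: 0 − 4 = -4
  Gus: 1 − 3 = -2
  Ben: 4 − 0 = 4
  Eli: 3 − 1 = 2
  Dana: 2 − 2 = 0
Ben has the best Copeland score.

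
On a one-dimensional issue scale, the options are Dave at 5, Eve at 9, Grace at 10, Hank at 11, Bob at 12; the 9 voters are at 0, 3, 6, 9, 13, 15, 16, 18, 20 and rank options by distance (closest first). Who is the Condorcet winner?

Bob

With single-peaked preferences on a line, the Condorcet winner is the candidate closest to the median voter.
The median voter (position 13) is closest to Bob at 12.
Check: Bob vs Grace — voters closer to Bob: 5 of 9.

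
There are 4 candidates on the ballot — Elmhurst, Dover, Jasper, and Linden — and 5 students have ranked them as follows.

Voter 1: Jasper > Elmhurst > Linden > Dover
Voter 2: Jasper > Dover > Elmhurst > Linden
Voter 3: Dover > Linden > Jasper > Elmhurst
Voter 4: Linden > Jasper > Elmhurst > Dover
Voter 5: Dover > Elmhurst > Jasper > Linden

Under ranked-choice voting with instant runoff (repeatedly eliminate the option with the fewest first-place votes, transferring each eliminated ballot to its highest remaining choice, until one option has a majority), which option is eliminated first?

Round 1: Dover 2, Jasper 2, Linden 1, Elmhurst 0. Elmhurst has the fewest and is eliminated.
Round 2: Dover 2, Jasper 2, Linden 1. Linden has the fewest and is eliminated.
Round 3: Jasper 3, Dover 2. Jasper has a majority.

Elmhurst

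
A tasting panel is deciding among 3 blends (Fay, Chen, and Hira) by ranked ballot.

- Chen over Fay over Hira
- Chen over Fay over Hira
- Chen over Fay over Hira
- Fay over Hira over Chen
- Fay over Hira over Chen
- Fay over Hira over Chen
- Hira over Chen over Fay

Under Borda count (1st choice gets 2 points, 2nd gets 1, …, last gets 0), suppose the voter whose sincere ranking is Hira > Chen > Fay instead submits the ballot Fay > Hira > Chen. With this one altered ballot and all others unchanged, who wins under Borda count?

Borda totals with the altered ballot: Fay 11, Chen 6, Hira 4.
The winner is unchanged: still Fay.

Fay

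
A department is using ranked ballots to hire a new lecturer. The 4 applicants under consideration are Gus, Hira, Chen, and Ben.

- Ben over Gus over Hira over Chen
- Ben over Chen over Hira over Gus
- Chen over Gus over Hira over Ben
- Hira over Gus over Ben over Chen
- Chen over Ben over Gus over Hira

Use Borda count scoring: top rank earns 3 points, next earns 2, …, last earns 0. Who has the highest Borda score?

Ben

Borda scores:
  Gus: 2 + 0 + 2 + 2 + 1 = 7
  Hira: 1 + 1 + 1 + 3 + 0 = 6
  Chen: 0 + 2 + 3 + 0 + 3 = 8
  Ben: 3 + 3 + 0 + 1 + 2 = 9
Ben has the highest total.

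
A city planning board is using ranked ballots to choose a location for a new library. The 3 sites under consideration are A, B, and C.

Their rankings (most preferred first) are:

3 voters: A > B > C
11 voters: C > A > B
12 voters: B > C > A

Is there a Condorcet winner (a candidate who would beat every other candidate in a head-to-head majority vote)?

No

Head-to-head results (26 voters total):
A vs B: A wins 14–12.
A vs C: C wins 23–3.
B vs C: B wins 15–11.
No candidate beats all others: A beats B beats C beats A, a majority cycle.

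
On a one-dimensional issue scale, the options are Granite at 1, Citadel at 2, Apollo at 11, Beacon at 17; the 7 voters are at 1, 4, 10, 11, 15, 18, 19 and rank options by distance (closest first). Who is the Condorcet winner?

Apollo

With single-peaked preferences on a line, the Condorcet winner is the candidate closest to the median voter.
The median voter (position 11) is closest to Apollo at 11.
Check: Apollo vs Granite — voters closer to Apollo: 5 of 7.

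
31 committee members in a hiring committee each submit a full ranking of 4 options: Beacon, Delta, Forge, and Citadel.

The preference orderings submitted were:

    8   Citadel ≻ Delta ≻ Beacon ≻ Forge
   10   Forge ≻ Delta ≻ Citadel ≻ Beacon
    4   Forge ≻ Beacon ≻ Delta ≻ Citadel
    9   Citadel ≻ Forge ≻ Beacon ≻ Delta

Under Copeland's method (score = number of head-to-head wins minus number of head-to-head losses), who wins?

Citadel

Pairwise results:
  Beacon vs Delta: Delta wins 18–13.
  Beacon vs Forge: Forge wins 23–8.
  Beacon vs Citadel: Citadel wins 27–4.
  Delta vs Forge: Forge wins 23–8.
  Delta vs Citadel: Citadel wins 17–14.
  Forge vs Citadel: Citadel wins 17–14.
Copeland scores (wins − losses):
  Beacon: 0 − 3 = -3
  Delta: 1 − 2 = -1
  Forge: 2 − 1 = 1
  Citadel: 3 − 0 = 3
Citadel has the best Copeland score.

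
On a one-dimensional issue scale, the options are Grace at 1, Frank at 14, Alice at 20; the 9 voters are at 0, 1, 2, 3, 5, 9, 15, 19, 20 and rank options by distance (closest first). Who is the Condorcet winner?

Grace

With single-peaked preferences on a line, the Condorcet winner is the candidate closest to the median voter.
The median voter (position 5) is closest to Grace at 1.
Check: Grace vs Frank — voters closer to Grace: 5 of 9.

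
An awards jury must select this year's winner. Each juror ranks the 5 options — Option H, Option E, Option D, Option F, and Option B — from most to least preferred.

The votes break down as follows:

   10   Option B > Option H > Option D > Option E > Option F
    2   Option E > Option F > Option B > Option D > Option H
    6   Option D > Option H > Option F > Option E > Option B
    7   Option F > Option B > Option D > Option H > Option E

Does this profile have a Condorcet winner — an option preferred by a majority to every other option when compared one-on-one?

Head-to-head results (25 voters total):
Option H vs Option E: Option H wins 23–2.
Option H vs Option D: Option D wins 15–10.
Option H vs Option F: Option H wins 16–9.
Option H vs Option B: Option B wins 19–6.
Option E vs Option D: Option D wins 23–2.
Option E vs Option F: Option F wins 13–12.
Option E vs Option B: Option B wins 17–8.
Option D vs Option F: Option D wins 16–9.
Option D vs Option B: Option B wins 19–6.
Option F vs Option B: Option F wins 15–10.
No candidate beats all others: Option H beats Option F beats Option B beats Option H, a majority cycle.

No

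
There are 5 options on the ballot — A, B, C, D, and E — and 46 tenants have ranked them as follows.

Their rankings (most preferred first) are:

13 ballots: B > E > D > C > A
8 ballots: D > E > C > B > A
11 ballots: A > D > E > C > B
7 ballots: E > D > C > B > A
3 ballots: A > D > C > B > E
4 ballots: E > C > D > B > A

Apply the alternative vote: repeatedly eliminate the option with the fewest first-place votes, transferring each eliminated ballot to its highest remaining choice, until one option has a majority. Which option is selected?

E

Round 1: A 14, B 13, E 11, D 8, C 0. C has the fewest and is eliminated.
Round 2: A 14, B 13, E 11, D 8. D has the fewest and is eliminated.
Round 3: E 19, A 14, B 13. B has the fewest and is eliminated.
Round 4: E 32, A 14. E has a majority.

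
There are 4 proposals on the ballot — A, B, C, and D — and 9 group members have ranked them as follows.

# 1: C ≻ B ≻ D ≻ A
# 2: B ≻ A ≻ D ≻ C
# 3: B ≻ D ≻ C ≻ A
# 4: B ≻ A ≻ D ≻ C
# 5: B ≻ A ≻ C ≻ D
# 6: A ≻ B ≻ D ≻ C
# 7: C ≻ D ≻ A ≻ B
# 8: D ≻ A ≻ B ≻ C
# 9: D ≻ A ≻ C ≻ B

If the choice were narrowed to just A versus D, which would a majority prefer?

D

Ballots ranking A above D: 4.
Ballots ranking D above A: 5.
D wins the head-to-head, 5–4.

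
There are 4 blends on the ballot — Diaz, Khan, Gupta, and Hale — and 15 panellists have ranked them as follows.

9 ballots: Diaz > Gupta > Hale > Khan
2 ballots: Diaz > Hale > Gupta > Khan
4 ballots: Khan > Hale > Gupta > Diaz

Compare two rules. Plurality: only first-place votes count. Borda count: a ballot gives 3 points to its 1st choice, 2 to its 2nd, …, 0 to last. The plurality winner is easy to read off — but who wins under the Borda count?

Plurality first-place counts: Diaz 11, Khan 4, Gupta 0, Hale 0 → Diaz.
Borda totals: Diaz 33, Khan 12, Gupta 24, Hale 21 → Diaz.

Diaz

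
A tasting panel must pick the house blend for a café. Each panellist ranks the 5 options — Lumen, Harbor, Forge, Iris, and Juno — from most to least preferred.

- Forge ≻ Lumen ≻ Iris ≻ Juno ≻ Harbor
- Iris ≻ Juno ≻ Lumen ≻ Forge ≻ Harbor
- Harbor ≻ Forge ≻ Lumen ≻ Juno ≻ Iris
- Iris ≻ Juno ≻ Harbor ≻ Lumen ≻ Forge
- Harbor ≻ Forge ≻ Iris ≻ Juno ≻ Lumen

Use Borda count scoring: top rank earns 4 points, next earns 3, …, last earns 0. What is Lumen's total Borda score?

Borda scores:
  Lumen: 3 + 2 + 2 + 1 + 0 = 8
  Harbor: 0 + 0 + 4 + 2 + 4 = 10
  Forge: 4 + 1 + 3 + 0 + 3 = 11
  Iris: 2 + 4 + 0 + 4 + 2 = 12
  Juno: 1 + 3 + 1 + 3 + 1 = 9

8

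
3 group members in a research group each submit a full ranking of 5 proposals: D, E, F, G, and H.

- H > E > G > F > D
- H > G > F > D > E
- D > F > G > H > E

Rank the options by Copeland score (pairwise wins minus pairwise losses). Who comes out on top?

H

Pairwise results:
  D vs E: D wins 2–1.
  D vs F: F wins 2–1.
  D vs G: G wins 2–1.
  D vs H: H wins 2–1.
  E vs F: F wins 2–1.
  E vs G: G wins 2–1.
  E vs H: H wins 3–0.
  F vs G: G wins 2–1.
  F vs H: H wins 2–1.
  G vs H: H wins 2–1.
Copeland scores (wins − losses):
  D: 1 − 3 = -2
  E: 0 − 4 = -4
  F: 2 − 2 = 0
  G: 3 − 1 = 2
  H: 4 − 0 = 4
H has the best Copeland score.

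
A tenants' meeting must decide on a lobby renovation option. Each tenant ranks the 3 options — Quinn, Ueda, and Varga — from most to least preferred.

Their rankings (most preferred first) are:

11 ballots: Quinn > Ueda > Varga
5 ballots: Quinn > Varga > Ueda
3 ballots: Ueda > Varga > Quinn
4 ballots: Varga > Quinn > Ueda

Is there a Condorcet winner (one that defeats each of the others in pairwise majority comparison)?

Head-to-head results (23 voters total):
Quinn vs Ueda: Quinn wins 20–3.
Quinn vs Varga: Quinn wins 16–7.
Ueda vs Varga: Ueda wins 14–9.
Quinn beats each rival — Ueda (20–3), Varga (16–7) — so Quinn is the Condorcet winner.

Yes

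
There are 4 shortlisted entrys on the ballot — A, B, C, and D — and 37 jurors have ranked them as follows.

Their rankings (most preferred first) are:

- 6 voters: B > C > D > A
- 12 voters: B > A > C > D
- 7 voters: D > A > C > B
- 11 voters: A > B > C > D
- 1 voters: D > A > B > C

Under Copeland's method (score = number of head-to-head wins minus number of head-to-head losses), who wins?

A

Pairwise results:
  A vs B: A wins 19–18.
  A vs C: A wins 31–6.
  A vs D: A wins 23–14.
  B vs C: B wins 30–7.
  B vs D: B wins 29–8.
  C vs D: C wins 29–8.
Copeland scores (wins − losses):
  A: 3 − 0 = 3
  B: 2 − 1 = 1
  C: 1 − 2 = -1
  D: 0 − 3 = -3
A has the best Copeland score.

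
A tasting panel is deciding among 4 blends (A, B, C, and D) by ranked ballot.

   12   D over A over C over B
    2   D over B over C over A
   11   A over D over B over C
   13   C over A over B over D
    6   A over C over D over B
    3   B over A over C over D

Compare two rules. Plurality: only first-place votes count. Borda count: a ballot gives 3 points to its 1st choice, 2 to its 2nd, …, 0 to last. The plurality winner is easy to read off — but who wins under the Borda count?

A

Plurality first-place counts: A 17, B 3, C 13, D 14 → A.
Borda totals: A 107, B 37, C 68, D 70 → A.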